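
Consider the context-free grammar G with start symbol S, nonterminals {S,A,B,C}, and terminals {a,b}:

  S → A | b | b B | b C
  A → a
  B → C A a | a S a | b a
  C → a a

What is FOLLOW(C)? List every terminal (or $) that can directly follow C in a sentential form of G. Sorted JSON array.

Compute FIRST by fixpoint:
iter 1:
  A via A→a: +{a}
  B via B→a S a: +{a}
  B via B→b a: +{b}
  C via C→a a: +{a}
  S via S→A: +{a}
  S via S→b: +{b}
  FIRST(S)={a,b}  FIRST(A)={a}  FIRST(B)={a,b}  FIRST(C)={a}
iter 2: done
  FIRST(S)={a,b}  FIRST(A)={a}  FIRST(B)={a,b}  FIRST(C)={a}

FOLLOW sets:
initialize: $ ∈ FOLLOW(S)
pass 1:
  B→C A a: FOLLOW(C) ⊇ FIRST(A) = {a}; new: +{a}
  B→C A a: FOLLOW(A) ⊇ FIRST(a) = {a}; new: +{a}
  B→a S a: FOLLOW(S) ⊇ FIRST(a) = {a}; new: +{a}
  S→A: FOLLOW(A) ⊇ FOLLOW(S) ⊇ {$,a}; new: +{$}
  S→b B: FOLLOW(B) ⊇ FOLLOW(S) ⊇ {$,a}; new: +{$,a}
  S→b C: FOLLOW(C) ⊇ FOLLOW(S) ⊇ {$,a}; new: +{$}
  FOLLOW(S)={$,a}  FOLLOW(A)={$,a}  FOLLOW(B)={$,a}  FOLLOW(C)={$,a}
pass 2: (no change)
  FOLLOW(S)={$,a}  FOLLOW(A)={$,a}  FOLLOW(B)={$,a}  FOLLOW(C)={$,a}

FOLLOW(C) = ["$", "a"]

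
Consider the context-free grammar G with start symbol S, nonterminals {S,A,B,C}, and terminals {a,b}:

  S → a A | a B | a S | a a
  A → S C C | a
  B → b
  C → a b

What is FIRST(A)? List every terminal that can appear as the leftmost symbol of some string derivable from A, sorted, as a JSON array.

FIRST iteration:
round 1:
  A via A→a: +{a}
  B via B→b: +{b}
  C via C→a b: +{a}
  S via S→a A: +{a}
  FIRST[S]={a}  FIRST[A]={a}  FIRST[B]={b}  FIRST[C]={a}
round 2: done
  FIRST[S]={a}  FIRST[A]={a}  FIRST[B]={b}  FIRST[C]={a}

FIRST(A) = ["a"]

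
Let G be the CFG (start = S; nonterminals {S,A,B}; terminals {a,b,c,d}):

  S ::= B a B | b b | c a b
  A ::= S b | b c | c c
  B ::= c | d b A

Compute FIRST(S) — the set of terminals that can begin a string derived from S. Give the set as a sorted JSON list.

FIRST sets, iterate to fixpoint:
[1]
  A via A→b c: +{b}
  A via A→c c: +{c}
  B via B→c: +{c}
  B via B→d b A: +{d}
  S via S→B a B: +{c,d}
  S via S→b b: +{b}
  FIRST[S]={b,c,d}  FIRST[A]={b,c}  FIRST[B]={c,d}
[2]
  A via A→S b: +{d}
  FIRST[S]={b,c,d}  FIRST[A]={b,c,d}  FIRST[B]={c,d}
[3] (stable)
  FIRST[S]={b,c,d}  FIRST[A]={b,c,d}  FIRST[B]={c,d}

FIRST(S) = ["b", "c", "d"]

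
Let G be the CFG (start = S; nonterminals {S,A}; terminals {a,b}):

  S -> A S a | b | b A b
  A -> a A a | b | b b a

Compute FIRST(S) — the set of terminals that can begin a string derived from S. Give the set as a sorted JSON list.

FIRST sets, iterate to fixpoint:
[1]
  A via A→a A a: +{a}
  A via A→b: +{b}
  S via S→A S a: +{a,b}
  FIRST(S)={a,b}  FIRST(A)={a,b}
[2] — fixpoint
  FIRST(S)={a,b}  FIRST(A)={a,b}

FIRST(S) = ["a", "b"]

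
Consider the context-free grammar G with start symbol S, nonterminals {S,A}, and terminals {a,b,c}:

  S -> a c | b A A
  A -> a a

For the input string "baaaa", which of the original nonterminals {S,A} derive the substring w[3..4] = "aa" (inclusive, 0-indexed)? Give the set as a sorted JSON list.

CNF form of G:
  S -> T0 T1 | T2 X3
  A -> T0 T0
  T0 -> a
  T1 -> c
  T2 -> b
  X3 -> A A

CYK table (by increasing span), restricted to cells inside w[3..4]:
  [3..3]={T0}  "a"  orig:{}
  [4..4]={T0}  "a"  orig:{}
  [3..4]={A}  "aa"

Original NTs in T[3,4] deriving "aa": ["A"]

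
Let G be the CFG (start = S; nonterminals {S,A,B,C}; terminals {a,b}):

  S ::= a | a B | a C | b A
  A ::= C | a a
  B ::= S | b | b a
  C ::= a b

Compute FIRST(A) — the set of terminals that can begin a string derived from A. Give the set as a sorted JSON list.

FIRST sets, iterate to fixpoint:
pass 1:
  A via A→a a: +{a}
  B via B→b: +{b}
  C via C→a b: +{a}
  S via S→a: +{a}
  S via S→b A: +{b}
  S: {a,b}  A: {a}  B: {b}  C: {a}
pass 2:
  B via B→S: +{a}
  S: {a,b}  A: {a}  B: {a,b}  C: {a}
pass 3: (no change)
  S: {a,b}  A: {a}  B: {a,b}  C: {a}

FIRST(A) = ["a"]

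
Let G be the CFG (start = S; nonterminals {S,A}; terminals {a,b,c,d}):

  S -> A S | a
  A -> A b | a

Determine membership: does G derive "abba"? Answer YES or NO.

CNF form of G:
  S -> A S | a
  A -> A T0 | a
  T0 -> b

Fill CYK table bottom-up:
  cell(0,0) a: {A,S}
  cell(1,1) b: {T0}  orig:{}
  cell(2,2) b: {T0}  orig:{}
  cell(3,3) a: {A,S}
  cell(0,1) ab: {A}
  cell(1,2) bb: ∅
  cell(2,3) ba: ∅
  cell(0,2) abb: {A}
  cell(1,3) bba: ∅
  cell(0,3) abba: {S}

S ∈ T[0,3] ⇒ YES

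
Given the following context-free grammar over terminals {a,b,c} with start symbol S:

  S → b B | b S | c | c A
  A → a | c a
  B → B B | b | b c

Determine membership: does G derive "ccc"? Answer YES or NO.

Convert to CNF:
  S -> T0 A | T2 B | T2 S | c
  A -> T0 T1 | a
  B -> B B | T2 T0 | b
  T0 -> c
  T1 -> a
  T2 -> b

CYK fill:
  cell(0,0) c: {S,T0}  orig:{S}
  cell(1,1) c: {S,T0}  orig:{S}
  cell(2,2) c: {S,T0}  orig:{S}
  cell(0,1) cc: ∅
  cell(1,2) cc: ∅
  cell(0,2) ccc: ∅

S ∉ T[0,2] ⇒ NO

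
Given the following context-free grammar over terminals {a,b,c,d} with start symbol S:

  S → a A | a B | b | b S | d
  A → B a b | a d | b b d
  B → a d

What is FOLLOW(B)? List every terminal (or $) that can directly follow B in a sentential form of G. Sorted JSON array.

Compute FIRST by fixpoint:
pass 1:
  A via A→a d: +{a}
  A via A→b b d: +{b}
  B via B→a d: +{a}
  S via S→a A: +{a}
  S via S→b: +{b}
  S via S→d: +{d}
  FIRST[S]={a,b,d}  FIRST[A]={a,b}  FIRST[B]={a}
pass 2: (stable)
  FIRST[S]={a,b,d}  FIRST[A]={a,b}  FIRST[B]={a}

FOLLOW iteration:
FOLLOW(S) := {$}
round 1:
  A→B a b: FOLLOW(B) ⊇ FIRST(a) = {a}; new: +{a}
  S→a A: FOLLOW(A) ⊇ FOLLOW(S) ⊇ {$}; new: +{$}
  S→a B: FOLLOW(B) ⊇ FOLLOW(S) ⊇ {$}; new: +{$}
  FOLLOW(S)={$}  FOLLOW(A)={$}  FOLLOW(B)={$,a}
round 2: done
  FOLLOW(S)={$}  FOLLOW(A)={$}  FOLLOW(B)={$,a}

FOLLOW(B) = ["$", "a"]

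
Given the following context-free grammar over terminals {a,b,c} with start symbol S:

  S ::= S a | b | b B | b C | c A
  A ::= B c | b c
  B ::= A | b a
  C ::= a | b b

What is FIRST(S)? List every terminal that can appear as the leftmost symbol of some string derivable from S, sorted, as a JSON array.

FIRST iteration:
round 1:
  A via A→b c: +{b}
  B via B→A: +{b}
  C via C→a: +{a}
  C via C→b b: +{b}
  S via S→b: +{b}
  S via S→c A: +{c}
  FIRST[S]={b,c}  FIRST[A]={b}  FIRST[B]={b}  FIRST[C]={a,b}
round 2: done
  FIRST[S]={b,c}  FIRST[A]={b}  FIRST[B]={b}  FIRST[C]={a,b}

FIRST(S) = ["b", "c"]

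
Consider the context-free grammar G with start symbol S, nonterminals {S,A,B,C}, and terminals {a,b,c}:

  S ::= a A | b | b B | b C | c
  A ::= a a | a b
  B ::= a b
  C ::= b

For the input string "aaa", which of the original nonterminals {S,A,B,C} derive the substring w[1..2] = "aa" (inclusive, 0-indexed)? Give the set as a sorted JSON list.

Convert to CNF:
  S -> T0 A | T1 B | T1 C | b | c
  A -> T0 T0 | T0 T1
  B -> T0 T1
  C -> b
  T0 -> a
  T1 -> b

CYK table (by increasing span), restricted to cells inside w[1..2]:
  cell(1,1) a: {T0}  orig:{}
  cell(2,2) a: {T0}  orig:{}
  cell(1,2) aa: {A}

Original NTs in T[1,2] deriving "aa": ["A"]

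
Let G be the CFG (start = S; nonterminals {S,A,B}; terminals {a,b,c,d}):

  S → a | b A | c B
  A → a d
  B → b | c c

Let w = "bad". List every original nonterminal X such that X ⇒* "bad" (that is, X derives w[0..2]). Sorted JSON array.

CNF form of G:
  S -> T2 B | T3 A | a
  A -> T0 T1
  B -> T2 T2 | b
  T0 -> a
  T1 -> d
  T2 -> c
  T3 -> b

CYK fill, restricted to cells inside w[0..2]:
  cell(0,0) b: {B,T3}  orig:{B}
  cell(1,1) a: {S,T0}  orig:{S}
  cell(2,2) d: {T1}  orig:{}
  cell(0,1) ba: ∅
  cell(1,2) ad: {A}
  cell(0,2) bad: {S}

Original NTs in T[0,2] deriving "bad": ["S"]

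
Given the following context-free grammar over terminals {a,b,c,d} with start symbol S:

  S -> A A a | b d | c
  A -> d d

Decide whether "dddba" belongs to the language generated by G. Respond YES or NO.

Convert to CNF:
  S -> A X3 | T2 T0 | c
  A -> T0 T0
  T0 -> d
  T1 -> a
  T2 -> b
  X3 -> A T1

Fill CYK table bottom-up:
  [0..0]={T0}  "d"  orig:{}
  [1..1]={T0}  "d"  orig:{}
  [2..2]={T0}  "d"  orig:{}
  [3..3]={T2}  "b"  orig:{}
  [4..4]={T1}  "a"  orig:{}
  [0..1]={A}  "dd"
  [1..2]={A}  "dd"
  [2..3]=∅  "db"
  [3..4]=∅  "ba"
  [0..2]=∅  "ddd"
  [1..3]=∅  "ddb"
  [2..4]=∅  "dba"
  [0..3]=∅  "dddb"
  [1..4]=∅  "ddba"
  [0..4]=∅  "dddba"

S ∉ T[0,4] ⇒ NO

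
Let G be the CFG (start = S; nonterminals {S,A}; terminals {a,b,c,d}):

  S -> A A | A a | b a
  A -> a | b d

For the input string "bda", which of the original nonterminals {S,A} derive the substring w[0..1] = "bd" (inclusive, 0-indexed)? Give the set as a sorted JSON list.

CNF form of G:
  S -> A A | A T2 | T0 T2
  A -> T0 T1 | a
  T0 -> b
  T1 -> d
  T2 -> a

CYK table (by increasing span), restricted to cells inside w[0..1]:
  [0..0]={T0}  "b"  orig:{}
  [1..1]={T1}  "d"  orig:{}
  [0..1]={A}  "bd"

Original NTs in T[0,1] deriving "bd": ["A"]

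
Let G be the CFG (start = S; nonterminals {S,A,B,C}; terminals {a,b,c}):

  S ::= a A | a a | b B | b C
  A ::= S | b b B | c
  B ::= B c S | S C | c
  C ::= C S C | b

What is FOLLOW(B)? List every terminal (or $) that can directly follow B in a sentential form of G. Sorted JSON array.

FIRST sets, iterate to fixpoint:
iter 1:
  A via A→b b B: +{b}
  A via A→c: +{c}
  B via B→c: +{c}
  C via C→b: +{b}
  S via S→a A: +{a}
  S via S→b B: +{b}
  FIRST(S)={a,b}  FIRST(A)={b,c}  FIRST(B)={c}  FIRST(C)={b}
iter 2:
  A via A→S: +{a}
  B via B→S C: +{a,b}
  FIRST(S)={a,b}  FIRST(A)={a,b,c}  FIRST(B)={a,b,c}  FIRST(C)={b}
iter 3: — fixpoint
  FIRST(S)={a,b}  FIRST(A)={a,b,c}  FIRST(B)={a,b,c}  FIRST(C)={b}

FOLLOW sets:
initialize: $ ∈ FOLLOW(S)
round 1:
  B→B c S: FOLLOW(B) ⊇ FIRST(c) = {c}; new: +{c}
  B→B c S: FOLLOW(S) ⊇ FOLLOW(B) ⊇ {c}; new: +{c}
  B→S C: FOLLOW(S) ⊇ FIRST(C) = {b}; new: +{b}
  B→S C: FOLLOW(C) ⊇ FOLLOW(B) ⊇ {c}; new: +{c}
  C→C S C: FOLLOW(C) ⊇ FIRST(S) = {a,b}; new: +{a,b}
  S→a A: FOLLOW(A) ⊇ FOLLOW(S) ⊇ {$,b,c}; new: +{$,b,c}
  S→b B: FOLLOW(B) ⊇ FOLLOW(S) ⊇ {$,b,c}; new: +{$,b}
  S→b C: FOLLOW(C) ⊇ FOLLOW(S) ⊇ {$,b,c}; new: +{$}
  FOLLOW(S)={$,b,c}  FOLLOW(A)={$,b,c}  FOLLOW(B)={$,b,c}  FOLLOW(C)={$,a,b,c}
round 2: (stable)
  FOLLOW(S)={$,b,c}  FOLLOW(A)={$,b,c}  FOLLOW(B)={$,b,c}  FOLLOW(C)={$,a,b,c}

FOLLOW(B) = ["$", "b", "c"]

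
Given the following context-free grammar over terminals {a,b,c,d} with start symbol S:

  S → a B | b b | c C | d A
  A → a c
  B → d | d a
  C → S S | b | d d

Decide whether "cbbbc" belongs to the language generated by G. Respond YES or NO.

Convert to CNF:
  S -> T0 B | T1 C | T2 A | T3 T3
  A -> T0 T1
  B -> T2 T0 | d
  C -> S S | T2 T2 | b
  T0 -> a
  T1 -> c
  T2 -> d
  T3 -> b

CYK fill:
  T[0,0] 'c' = {T1}  orig:{}
  T[1,1] 'b' = {C,T3}  orig:{C}
  T[2,2] 'b' = {C,T3}  orig:{C}
  T[3,3] 'b' = {C,T3}  orig:{C}
  T[4,4] 'c' = {T1}  orig:{}
  T[0,1] 'cb' = {S}
  T[1,2] 'bb' = {S}
  T[2,3] 'bb' = {S}
  T[3,4] 'bc' = ∅
  T[0,2] 'cbb' = ∅
  T[1,3] 'bbb' = ∅
  T[2,4] 'bbc' = ∅
  T[0,3] 'cbbb' = {C}
  T[1,4] 'bbbc' = ∅
  T[0,4] 'cbbbc' = ∅

S ∉ T[0,4] ⇒ NO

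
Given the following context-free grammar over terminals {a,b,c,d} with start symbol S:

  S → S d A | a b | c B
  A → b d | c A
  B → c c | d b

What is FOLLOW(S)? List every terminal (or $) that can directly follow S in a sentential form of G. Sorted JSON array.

FIRST sets, iterate to fixpoint:
iter 1:
  A via A→b d: +{b}
  A via A→c A: +{c}
  B via B→c c: +{c}
  B via B→d b: +{d}
  S via S→a b: +{a}
  S via S→c B: +{c}
  FIRST(S)={a,c}  FIRST(A)={b,c}  FIRST(B)={c,d}
iter 2: (stable)
  FIRST(S)={a,c}  FIRST(A)={b,c}  FIRST(B)={c,d}

Compute FOLLOW by fixpoint:
FOLLOW(S) := {$}
pass 1:
  S→S d A: FOLLOW(S) ⊇ FIRST(d) = {d}; new: +{d}
  S→S d A: FOLLOW(A) ⊇ FOLLOW(S) ⊇ {$,d}; new: +{$,d}
  S→c B: FOLLOW(B) ⊇ FOLLOW(S) ⊇ {$,d}; new: +{$,d}
  S: {$,d}  A: {$,d}  B: {$,d}
pass 2: done
  S: {$,d}  A: {$,d}  B: {$,d}

FOLLOW(S) = ["$", "d"]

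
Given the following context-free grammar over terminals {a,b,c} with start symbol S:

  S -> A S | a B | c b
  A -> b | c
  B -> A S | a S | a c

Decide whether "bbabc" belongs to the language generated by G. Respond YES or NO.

CNF form of G:
  S -> A S | T0 B | T1 T2
  A -> b | c
  B -> A S | T0 S | T0 T1
  T0 -> a
  T1 -> c
  T2 -> b

Fill CYK table bottom-up:
  T[0,0] 'b' = {A,T2}  orig:{A}
  T[1,1] 'b' = {A,T2}  orig:{A}
  T[2,2] 'a' = {T0}  orig:{}
  T[3,3] 'b' = {A,T2}  orig:{A}
  T[4,4] 'c' = {A,T1}  orig:{A}
  T[0,1] 'bb' = ∅
  T[1,2] 'ba' = ∅
  T[2,3] 'ab' = ∅
  T[3,4] 'bc' = ∅
  T[0,2] 'bba' = ∅
  T[1,3] 'bab' = ∅
  T[2,4] 'abc' = ∅
  T[0,3] 'bbab' = ∅
  T[1,4] 'babc' = ∅
  T[0,4] 'bbabc' = ∅

S ∉ T[0,4] ⇒ NO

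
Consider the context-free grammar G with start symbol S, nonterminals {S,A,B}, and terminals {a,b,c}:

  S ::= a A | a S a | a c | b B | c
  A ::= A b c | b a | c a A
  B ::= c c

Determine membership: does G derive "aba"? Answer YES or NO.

CNF form of G:
  S -> T0 B | T2 A | T2 T1 | T2 X5 | c
  A -> A X3 | T0 T2 | T1 X4
  B -> T1 T1
  T0 -> b
  T1 -> c
  T2 -> a
  X3 -> T0 T1
  X4 -> T2 A
  X5 -> S T2

CYK fill:
  cell(0,0) a: {T2}  orig:{}
  cell(1,1) b: {T0}  orig:{}
  cell(2,2) a: {T2}  orig:{}
  cell(0,1) ab: ∅
  cell(1,2) ba: {A}
  cell(0,2) aba: {S,X4}  orig:{S}

S ∈ T[0,2] ⇒ YES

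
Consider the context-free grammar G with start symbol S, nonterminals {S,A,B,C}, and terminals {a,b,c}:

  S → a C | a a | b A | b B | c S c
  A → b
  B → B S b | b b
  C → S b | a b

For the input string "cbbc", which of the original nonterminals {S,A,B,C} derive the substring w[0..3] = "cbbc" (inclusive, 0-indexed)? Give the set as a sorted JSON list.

Convert to CNF:
  S -> T0 A | T0 B | T1 C | T1 T1 | T2 X4
  A -> b
  B -> B X3 | T0 T0
  C -> S T0 | T1 T0
  T0 -> b
  T1 -> a
  T2 -> c
  X3 -> S T0
  X4 -> S T2

CYK fill — only the sub-triangle for w[0..3]:
  T[0,0] 'c' = {T2}  orig:{}
  T[1,1] 'b' = {A,T0}  orig:{A}
  T[2,2] 'b' = {A,T0}  orig:{A}
  T[3,3] 'c' = {T2}  orig:{}
  T[0,1] 'cb' = ∅
  T[1,2] 'bb' = {B,S}
  T[2,3] 'bc' = ∅
  T[0,2] 'cbb' = ∅
  T[1,3] 'bbc' = {X4}  orig:{}
  T[0,3] 'cbbc' = {S}

Original NTs in T[0,3] deriving "cbbc": ["S"]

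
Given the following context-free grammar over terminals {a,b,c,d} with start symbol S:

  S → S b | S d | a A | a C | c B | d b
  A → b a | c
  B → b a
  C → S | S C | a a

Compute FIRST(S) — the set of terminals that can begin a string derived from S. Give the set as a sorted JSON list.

FIRST sets, iterate to fixpoint:
[1]
  A via A→b a: +{b}
  A via A→c: +{c}
  B via B→b a: +{b}
  C via C→a a: +{a}
  S via S→a A: +{a}
  S via S→c B: +{c}
  S via S→d b: +{d}
  FIRST(S)={a,c,d}  FIRST(A)={b,c}  FIRST(B)={b}  FIRST(C)={a}
[2]
  C via C→S: +{c,d}
  FIRST(S)={a,c,d}  FIRST(A)={b,c}  FIRST(B)={b}  FIRST(C)={a,c,d}
[3] done
  FIRST(S)={a,c,d}  FIRST(A)={b,c}  FIRST(B)={b}  FIRST(C)={a,c,d}

FIRST(S) = ["a", "c", "d"]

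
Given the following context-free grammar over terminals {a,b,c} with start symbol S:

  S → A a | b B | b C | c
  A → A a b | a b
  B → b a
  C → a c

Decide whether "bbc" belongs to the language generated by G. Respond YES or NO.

Convert to CNF:
  S -> A T0 | T1 B | T1 C | c
  A -> A X3 | T0 T1
  B -> T1 T0
  C -> T0 T2
  T0 -> a
  T1 -> b
  T2 -> c
  X3 -> T0 T1

Fill CYK table bottom-up:
  cell(0,0) b: {T1}  orig:{}
  cell(1,1) b: {T1}  orig:{}
  cell(2,2) c: {S,T2}  orig:{S}
  cell(0,1) bb: ∅
  cell(1,2) bc: ∅
  cell(0,2) bbc: ∅

S ∉ T[0,2] ⇒ NO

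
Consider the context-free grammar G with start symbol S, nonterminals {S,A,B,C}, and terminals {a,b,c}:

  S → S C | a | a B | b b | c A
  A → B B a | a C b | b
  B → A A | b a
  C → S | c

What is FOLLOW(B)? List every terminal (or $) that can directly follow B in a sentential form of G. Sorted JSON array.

FIRST sets, iterate to fixpoint:
[1]
  A via A→a C b: +{a}
  A via A→b: +{b}
  B via B→A A: +{a,b}
  C via C→c: +{c}
  S via S→a: +{a}
  S via S→b b: +{b}
  S via S→c A: +{c}
  FIRST(S)={a,b,c}  FIRST(A)={a,b}  FIRST(B)={a,b}  FIRST(C)={c}
[2]
  C via C→S: +{a,b}
  FIRST(S)={a,b,c}  FIRST(A)={a,b}  FIRST(B)={a,b}  FIRST(C)={a,b,c}
[3] (stable)
  FIRST(S)={a,b,c}  FIRST(A)={a,b}  FIRST(B)={a,b}  FIRST(C)={a,b,c}

FOLLOW sets:
FOLLOW(S) := {$}
iter 1:
  A→B B a: FOLLOW(B) ⊇ FIRST(B) = {a,b}; new: +{a,b}
  A→a C b: FOLLOW(C) ⊇ FIRST(b) = {b}; new: +{b}
  B→A A: FOLLOW(A) ⊇ FIRST(A) = {a,b}; new: +{a,b}
  C→S: FOLLOW(S) ⊇ FOLLOW(C) ⊇ {b}; new: +{b}
  S→S C: FOLLOW(S) ⊇ FIRST(C) = {a,b,c}; new: +{a,c}
  S→S C: FOLLOW(C) ⊇ FOLLOW(S) ⊇ {$,a,b,c}; new: +{$,a,c}
  S→a B: FOLLOW(B) ⊇ FOLLOW(S) ⊇ {$,a,b,c}; new: +{$,c}
  S→c A: FOLLOW(A) ⊇ FOLLOW(S) ⊇ {$,a,b,c}; new: +{$,c}
  FOLLOW(S)={$,a,b,c}  FOLLOW(A)={$,a,b,c}  FOLLOW(B)={$,a,b,c}  FOLLOW(C)={$,a,b,c}
iter 2: — fixpoint
  FOLLOW(S)={$,a,b,c}  FOLLOW(A)={$,a,b,c}  FOLLOW(B)={$,a,b,c}  FOLLOW(C)={$,a,b,c}

FOLLOW(B) = ["$", "a", "b", "c"]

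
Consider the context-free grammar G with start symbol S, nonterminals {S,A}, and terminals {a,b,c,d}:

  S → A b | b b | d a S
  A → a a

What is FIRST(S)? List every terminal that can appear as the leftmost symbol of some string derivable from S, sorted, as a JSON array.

FIRST sets, iterate to fixpoint:
iter 1:
  A via A→a a: +{a}
  S via S→A b: +{a}
  S via S→b b: +{b}
  S via S→d a S: +{d}
  FIRST[S]={a,b,d}  FIRST[A]={a}
iter 2: (stable)
  FIRST[S]={a,b,d}  FIRST[A]={a}

FIRST(S) = ["a", "b", "d"]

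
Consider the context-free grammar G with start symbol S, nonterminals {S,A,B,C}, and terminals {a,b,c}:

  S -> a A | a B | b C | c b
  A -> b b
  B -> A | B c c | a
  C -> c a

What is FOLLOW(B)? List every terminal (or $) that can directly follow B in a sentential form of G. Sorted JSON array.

Compute FIRST by fixpoint:
[1]
  A via A→b b: +{b}
  B via B→A: +{b}
  B via B→a: +{a}
  C via C→c a: +{c}
  S via S→a A: +{a}
  S via S→b C: +{b}
  S via S→c b: +{c}
  S: {a,b,c}  A: {b}  B: {a,b}  C: {c}
[2] (stable)
  S: {a,b,c}  A: {b}  B: {a,b}  C: {c}

FOLLOW iteration:
seed FOLLOW(S) with $
[1]
  B→B c c: FOLLOW(B) ⊇ FIRST(c) = {c}; new: +{c}
  S→a A: FOLLOW(A) ⊇ FOLLOW(S) ⊇ {$}; new: +{$}
  S→a B: FOLLOW(B) ⊇ FOLLOW(S) ⊇ {$}; new: +{$}
  S→b C: FOLLOW(C) ⊇ FOLLOW(S) ⊇ {$}; new: +{$}
  S: {$}  A: {$}  B: {$,c}  C: {$}
[2]
  B→A: FOLLOW(A) ⊇ FOLLOW(B) ⊇ {$,c}; new: +{c}
  S: {$}  A: {$,c}  B: {$,c}  C: {$}
[3] (no change)
  S: {$}  A: {$,c}  B: {$,c}  C: {$}

FOLLOW(B) = ["$", "c"]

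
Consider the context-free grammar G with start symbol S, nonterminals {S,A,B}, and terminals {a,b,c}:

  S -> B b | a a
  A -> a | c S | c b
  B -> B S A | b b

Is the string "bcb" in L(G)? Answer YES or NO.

Convert to CNF:
  S -> B T1 | T2 T2
  A -> T0 S | T0 T1 | a
  B -> B X3 | T1 T1
  T0 -> c
  T1 -> b
  T2 -> a
  X3 -> S A

CYK fill:
  [0..0]={T1}  "b"  orig:{}
  [1..1]={T0}  "c"  orig:{}
  [2..2]={T1}  "b"  orig:{}
  [0..1]=∅  "bc"
  [1..2]={A}  "cb"
  [0..2]=∅  "bcb"

S ∉ T[0,2] ⇒ NO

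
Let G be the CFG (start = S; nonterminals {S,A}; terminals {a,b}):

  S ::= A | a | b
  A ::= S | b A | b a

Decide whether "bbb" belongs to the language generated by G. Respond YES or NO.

CNF form of G:
  S -> T0 A | T0 T1 | a | b
  A -> T0 A | T0 T1 | a | b
  T0 -> b
  T1 -> a

Fill CYK table bottom-up:
  [0..0]={A,S,T0}  "b"  orig:{A,S}
  [1..1]={A,S,T0}  "b"  orig:{A,S}
  [2..2]={A,S,T0}  "b"  orig:{A,S}
  [0..1]={A,S}  "bb"
  [1..2]={A,S}  "bb"
  [0..2]={A,S}  "bbb"

S ∈ T[0,2] ⇒ YES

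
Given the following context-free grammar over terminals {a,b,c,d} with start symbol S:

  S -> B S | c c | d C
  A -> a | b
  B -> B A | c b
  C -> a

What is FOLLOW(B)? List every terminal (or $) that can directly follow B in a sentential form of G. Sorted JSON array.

Compute FIRST by fixpoint:
iter 1:
  A via A→a: +{a}
  A via A→b: +{b}
  B via B→c b: +{c}
  C via C→a: +{a}
  S via S→B S: +{c}
  S via S→d C: +{d}
  FIRST(S)={c,d}  FIRST(A)={a,b}  FIRST(B)={c}  FIRST(C)={a}
iter 2: — fixpoint
  FIRST(S)={c,d}  FIRST(A)={a,b}  FIRST(B)={c}  FIRST(C)={a}

Compute FOLLOW by fixpoint:
seed FOLLOW(S) with $
iter 1:
  B→B A: FOLLOW(B) ⊇ FIRST(A) = {a,b}; new: +{a,b}
  B→B A: FOLLOW(A) ⊇ FOLLOW(B) ⊇ {a,b}; new: +{a,b}
  S→B S: FOLLOW(B) ⊇ FIRST(S) = {c,d}; new: +{c,d}
  S→d C: FOLLOW(C) ⊇ FOLLOW(S) ⊇ {$}; new: +{$}
  FOLLOW(S)={$}  FOLLOW(A)={a,b}  FOLLOW(B)={a,b,c,d}  FOLLOW(C)={$}
iter 2:
  B→B A: FOLLOW(A) ⊇ FOLLOW(B) ⊇ {a,b,c,d}; new: +{c,d}
  FOLLOW(S)={$}  FOLLOW(A)={a,b,c,d}  FOLLOW(B)={a,b,c,d}  FOLLOW(C)={$}
iter 3: — fixpoint
  FOLLOW(S)={$}  FOLLOW(A)={a,b,c,d}  FOLLOW(B)={a,b,c,d}  FOLLOW(C)={$}

FOLLOW(B) = ["a", "b", "c", "d"]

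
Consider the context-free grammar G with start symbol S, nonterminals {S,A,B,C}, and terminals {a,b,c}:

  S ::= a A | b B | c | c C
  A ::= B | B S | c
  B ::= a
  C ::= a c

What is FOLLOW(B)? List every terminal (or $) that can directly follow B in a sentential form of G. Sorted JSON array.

Compute FIRST by fixpoint:
round 1:
  A via A→c: +{c}
  B via B→a: +{a}
  C via C→a c: +{a}
  S via S→a A: +{a}
  S via S→b B: +{b}
  S via S→c: +{c}
  S: {a,b,c}  A: {c}  B: {a}  C: {a}
round 2:
  A via A→B: +{a}
  S: {a,b,c}  A: {a,c}  B: {a}  C: {a}
round 3: (no change)
  S: {a,b,c}  A: {a,c}  B: {a}  C: {a}

FOLLOW iteration:
FOLLOW(S) := {$}
pass 1:
  A→B S: FOLLOW(B) ⊇ FIRST(S) = {a,b,c}; new: +{a,b,c}
  S→a A: FOLLOW(A) ⊇ FOLLOW(S) ⊇ {$}; new: +{$}
  S→b B: FOLLOW(B) ⊇ FOLLOW(S) ⊇ {$}; new: +{$}
  S→c C: FOLLOW(C) ⊇ FOLLOW(S) ⊇ {$}; new: +{$}
  FOLLOW[S]={$}  FOLLOW[A]={$}  FOLLOW[B]={$,a,b,c}  FOLLOW[C]={$}
pass 2: — fixpoint
  FOLLOW[S]={$}  FOLLOW[A]={$}  FOLLOW[B]={$,a,b,c}  FOLLOW[C]={$}

FOLLOW(B) = ["$", "a", "b", "c"]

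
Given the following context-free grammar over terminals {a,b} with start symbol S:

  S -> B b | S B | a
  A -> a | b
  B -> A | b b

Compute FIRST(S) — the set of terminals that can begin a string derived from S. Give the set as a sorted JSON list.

FIRST iteration:
pass 1:
  A via A→a: +{a}
  A via A→b: +{b}
  B via B→A: +{a,b}
  S via S→B b: +{a,b}
  FIRST[S]={a,b}  FIRST[A]={a,b}  FIRST[B]={a,b}
pass 2: done
  FIRST[S]={a,b}  FIRST[A]={a,b}  FIRST[B]={a,b}

FIRST(S) = ["a", "b"]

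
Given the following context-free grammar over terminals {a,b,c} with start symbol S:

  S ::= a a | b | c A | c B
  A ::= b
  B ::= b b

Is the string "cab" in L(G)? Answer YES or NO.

CNF form of G:
  S -> T1 T1 | T2 A | T2 B | b
  A -> b
  B -> T0 T0
  T0 -> b
  T1 -> a
  T2 -> c

Fill CYK table bottom-up:
  cell(0,0) c: {T2}  orig:{}
  cell(1,1) a: {T1}  orig:{}
  cell(2,2) b: {A,S,T0}  orig:{A,S}
  cell(0,1) ca: ∅
  cell(1,2) ab: ∅
  cell(0,2) cab: ∅

S ∉ T[0,2] ⇒ NO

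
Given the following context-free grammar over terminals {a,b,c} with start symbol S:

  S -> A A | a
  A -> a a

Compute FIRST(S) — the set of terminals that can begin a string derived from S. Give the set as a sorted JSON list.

FIRST iteration:
iter 1:
  A via A→a a: +{a}
  S via S→A A: +{a}
  FIRST(S)={a}  FIRST(A)={a}
iter 2: — fixpoint
  FIRST(S)={a}  FIRST(A)={a}

FIRST(S) = ["a"]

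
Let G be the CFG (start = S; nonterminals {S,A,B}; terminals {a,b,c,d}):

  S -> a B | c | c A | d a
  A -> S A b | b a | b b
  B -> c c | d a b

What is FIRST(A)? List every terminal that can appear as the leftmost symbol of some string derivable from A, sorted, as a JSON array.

FIRST sets, iterate to fixpoint:
[1]
  A via A→b a: +{b}
  B via B→c c: +{c}
  B via B→d a b: +{d}
  S via S→a B: +{a}
  S via S→c: +{c}
  S via S→d a: +{d}
  FIRST[S]={a,c,d}  FIRST[A]={b}  FIRST[B]={c,d}
[2]
  A via A→S A b: +{a,c,d}
  FIRST[S]={a,c,d}  FIRST[A]={a,b,c,d}  FIRST[B]={c,d}
[3] done
  FIRST[S]={a,c,d}  FIRST[A]={a,b,c,d}  FIRST[B]={c,d}

FIRST(A) = ["a", "b", "c", "d"]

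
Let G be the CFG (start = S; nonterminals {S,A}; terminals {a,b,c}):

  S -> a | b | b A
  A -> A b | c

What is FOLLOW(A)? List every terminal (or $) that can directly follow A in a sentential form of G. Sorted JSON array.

FIRST iteration:
iter 1:
  A via A→c: +{c}
  S via S→a: +{a}
  S via S→b: +{b}
  S: {a,b}  A: {c}
iter 2: (stable)
  S: {a,b}  A: {c}

FOLLOW iteration:
seed FOLLOW(S) with $
[1]
  A→A b: FOLLOW(A) ⊇ FIRST(b) = {b}; new: +{b}
  S→b A: FOLLOW(A) ⊇ FOLLOW(S) ⊇ {$}; new: +{$}
  FOLLOW[S]={$}  FOLLOW[A]={$,b}
[2] (no change)
  FOLLOW[S]={$}  FOLLOW[A]={$,b}

FOLLOW(A) = ["$", "b"]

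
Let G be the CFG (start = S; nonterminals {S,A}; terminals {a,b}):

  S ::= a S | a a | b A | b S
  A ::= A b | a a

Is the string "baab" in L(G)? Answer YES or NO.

CNF form of G:
  S -> T0 A | T0 S | T1 S | T1 T1
  A -> A T0 | T1 T1
  T0 -> b
  T1 -> a

CYK fill:
  T[0,0] 'b' = {T0}  orig:{}
  T[1,1] 'a' = {T1}  orig:{}
  T[2,2] 'a' = {T1}  orig:{}
  T[3,3] 'b' = {T0}  orig:{}
  T[0,1] 'ba' = ∅
  T[1,2] 'aa' = {A,S}
  T[2,3] 'ab' = ∅
  T[0,2] 'baa' = {S}
  T[1,3] 'aab' = {A}
  T[0,3] 'baab' = {S}

S ∈ T[0,3] ⇒ YES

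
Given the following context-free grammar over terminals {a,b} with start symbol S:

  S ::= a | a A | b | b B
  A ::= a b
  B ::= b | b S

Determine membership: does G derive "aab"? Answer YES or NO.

Convert to CNF:
  S -> T0 A | T1 B | a | b
  A -> T0 T1
  B -> T1 S | b
  T0 -> a
  T1 -> b

Fill CYK table bottom-up:
  cell(0,0) a: {S,T0}  orig:{S}
  cell(1,1) a: {S,T0}  orig:{S}
  cell(2,2) b: {B,S,T1}  orig:{B,S}
  cell(0,1) aa: ∅
  cell(1,2) ab: {A}
  cell(0,2) aab: {S}

S ∈ T[0,2] ⇒ YES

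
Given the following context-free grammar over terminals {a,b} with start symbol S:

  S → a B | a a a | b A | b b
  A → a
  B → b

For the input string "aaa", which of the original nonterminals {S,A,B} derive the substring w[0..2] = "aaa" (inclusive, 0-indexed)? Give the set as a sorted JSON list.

CNF form of G:
  S -> T0 B | T0 X2 | T1 A | T1 T1
  A -> a
  B -> b
  T0 -> a
  T1 -> b
  X2 -> T0 T0

Fill CYK table bottom-up (cells [i..j] with 0 ≤ i ≤ j ≤ 2 only):
  T[0,0] 'a' = {A,T0}  orig:{A}
  T[1,1] 'a' = {A,T0}  orig:{A}
  T[2,2] 'a' = {A,T0}  orig:{A}
  T[0,1] 'aa' = {X2}  orig:{}
  T[1,2] 'aa' = {X2}  orig:{}
  T[0,2] 'aaa' = {S}

Original NTs in T[0,2] deriving "aaa": ["S"]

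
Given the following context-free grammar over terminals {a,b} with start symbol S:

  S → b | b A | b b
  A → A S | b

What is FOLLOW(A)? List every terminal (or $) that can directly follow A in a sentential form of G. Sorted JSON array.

FIRST sets, iterate to fixpoint:
round 1:
  A via A→b: +{b}
  S via S→b: +{b}
  S: {b}  A: {b}
round 2: — fixpoint
  S: {b}  A: {b}

FOLLOW iteration:
seed FOLLOW(S) with $
pass 1:
  A→A S: FOLLOW(A) ⊇ FIRST(S) = {b}; new: +{b}
  A→A S: FOLLOW(S) ⊇ FOLLOW(A) ⊇ {b}; new: +{b}
  S→b A: FOLLOW(A) ⊇ FOLLOW(S) ⊇ {$,b}; new: +{$}
  S: {$,b}  A: {$,b}
pass 2: (no change)
  S: {$,b}  A: {$,b}

FOLLOW(A) = ["$", "b"]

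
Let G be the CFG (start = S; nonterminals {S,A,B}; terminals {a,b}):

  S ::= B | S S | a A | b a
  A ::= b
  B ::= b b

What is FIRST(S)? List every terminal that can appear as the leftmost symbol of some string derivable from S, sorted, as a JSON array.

Compute FIRST by fixpoint:
round 1:
  A via A→b: +{b}
  B via B→b b: +{b}
  S via S→B: +{b}
  S via S→a A: +{a}
  FIRST[S]={a,b}  FIRST[A]={b}  FIRST[B]={b}
round 2: — fixpoint
  FIRST[S]={a,b}  FIRST[A]={b}  FIRST[B]={b}

FIRST(S) = ["a", "b"]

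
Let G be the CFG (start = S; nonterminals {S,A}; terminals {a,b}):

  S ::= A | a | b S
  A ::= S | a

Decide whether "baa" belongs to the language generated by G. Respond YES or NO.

CNF form of G:
  S -> T0 S | a
  A -> T0 S | a
  T0 -> b

Fill CYK table bottom-up:
  T[0,0] 'b' = {T0}  orig:{}
  T[1,1] 'a' = {A,S}
  T[2,2] 'a' = {A,S}
  T[0,1] 'ba' = {A,S}
  T[1,2] 'aa' = ∅
  T[0,2] 'baa' = ∅

S ∉ T[0,2] ⇒ NO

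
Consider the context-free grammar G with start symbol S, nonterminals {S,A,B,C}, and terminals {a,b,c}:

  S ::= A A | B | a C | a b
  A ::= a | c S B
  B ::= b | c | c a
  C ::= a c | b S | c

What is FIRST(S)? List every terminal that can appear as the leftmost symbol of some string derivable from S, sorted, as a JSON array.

FIRST iteration:
iter 1:
  A via A→a: +{a}
  A via A→c S B: +{c}
  B via B→b: +{b}
  B via B→c: +{c}
  C via C→a c: +{a}
  C via C→b S: +{b}
  C via C→c: +{c}
  S via S→A A: +{a,c}
  S via S→B: +{b}
  FIRST[S]={a,b,c}  FIRST[A]={a,c}  FIRST[B]={b,c}  FIRST[C]={a,b,c}
iter 2: (stable)
  FIRST[S]={a,b,c}  FIRST[A]={a,c}  FIRST[B]={b,c}  FIRST[C]={a,b,c}

FIRST(S) = ["a", "b", "c"]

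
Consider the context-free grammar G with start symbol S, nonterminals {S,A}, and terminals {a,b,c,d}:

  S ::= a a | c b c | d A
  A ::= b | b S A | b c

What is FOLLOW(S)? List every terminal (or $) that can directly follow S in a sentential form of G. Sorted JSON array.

FIRST sets, iterate to fixpoint:
iter 1:
  A via A→b: +{b}
  S via S→a a: +{a}
  S via S→c b c: +{c}
  S via S→d A: +{d}
  S: {a,c,d}  A: {b}
iter 2: (stable)
  S: {a,c,d}  A: {b}

FOLLOW sets:
FOLLOW(S) := {$}
pass 1:
  A→b S A: FOLLOW(S) ⊇ FIRST(A) = {b}; new: +{b}
  S→d A: FOLLOW(A) ⊇ FOLLOW(S) ⊇ {$,b}; new: +{$,b}
  FOLLOW(S)={$,b}  FOLLOW(A)={$,b}
pass 2: (stable)
  FOLLOW(S)={$,b}  FOLLOW(A)={$,b}

FOLLOW(S) = ["$", "b"]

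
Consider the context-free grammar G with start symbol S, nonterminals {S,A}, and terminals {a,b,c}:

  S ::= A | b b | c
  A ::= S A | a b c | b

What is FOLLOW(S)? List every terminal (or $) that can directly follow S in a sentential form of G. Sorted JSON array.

Compute FIRST by fixpoint:
[1]
  A via A→a b c: +{a}
  A via A→b: +{b}
  S via S→A: +{a,b}
  S via S→c: +{c}
  S: {a,b,c}  A: {a,b}
[2]
  A via A→S A: +{c}
  S: {a,b,c}  A: {a,b,c}
[3] (stable)
  S: {a,b,c}  A: {a,b,c}

Compute FOLLOW by fixpoint:
seed FOLLOW(S) with $
pass 1:
  A→S A: FOLLOW(S) ⊇ FIRST(A) = {a,b,c}; new: +{a,b,c}
  S→A: FOLLOW(A) ⊇ FOLLOW(S) ⊇ {$,a,b,c}; new: +{$,a,b,c}
  S: {$,a,b,c}  A: {$,a,b,c}
pass 2: (stable)
  S: {$,a,b,c}  A: {$,a,b,c}

FOLLOW(S) = ["$", "a", "b", "c"]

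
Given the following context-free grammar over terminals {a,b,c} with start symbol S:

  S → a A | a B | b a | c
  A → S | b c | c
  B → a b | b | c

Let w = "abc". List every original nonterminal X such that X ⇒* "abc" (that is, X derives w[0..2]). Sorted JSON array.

Convert to CNF:
  S -> T0 A | T0 B | T1 T0 | c
  A -> T0 A | T0 B | T1 T0 | T1 T2 | c
  B -> T0 T1 | b | c
  T0 -> a
  T1 -> b
  T2 -> c

Fill CYK table bottom-up (cells [i..j] with 0 ≤ i ≤ j ≤ 2 only):
  [0..0]={T0}  "a"  orig:{}
  [1..1]={B,T1}  "b"  orig:{B}
  [2..2]={A,B,S,T2}  "c"  orig:{A,B,S}
  [0..1]={A,B,S}  "ab"
  [1..2]={A}  "bc"
  [0..2]={A,S}  "abc"

Original NTs in T[0,2] deriving "abc": ["A", "S"]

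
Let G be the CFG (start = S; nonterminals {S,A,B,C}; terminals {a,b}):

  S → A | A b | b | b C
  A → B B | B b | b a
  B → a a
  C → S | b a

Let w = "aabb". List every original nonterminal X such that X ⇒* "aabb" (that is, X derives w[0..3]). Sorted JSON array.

CNF form of G:
  S -> A T0 | B B | B T0 | T0 C | T0 T1 | b
  A -> B B | B T0 | T0 T1
  B -> T1 T1
  C -> A T0 | B B | B T0 | T0 C | T0 T1 | b
  T0 -> b
  T1 -> a

Fill CYK table bottom-up, restricted to cells inside w[0..3]:
  cell(0,0) a: {T1}  orig:{}
  cell(1,1) a: {T1}  orig:{}
  cell(2,2) b: {C,S,T0}  orig:{C,S}
  cell(3,3) b: {C,S,T0}  orig:{C,S}
  cell(0,1) aa: {B}
  cell(1,2) ab: ∅
  cell(2,3) bb: {C,S}
  cell(0,2) aab: {A,C,S}
  cell(1,3) abb: ∅
  cell(0,3) aabb: {C,S}

Original NTs in T[0,3] deriving "aabb": ["C", "S"]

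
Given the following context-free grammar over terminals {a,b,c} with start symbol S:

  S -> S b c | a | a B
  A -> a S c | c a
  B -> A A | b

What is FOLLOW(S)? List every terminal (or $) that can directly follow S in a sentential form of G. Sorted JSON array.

FIRST sets, iterate to fixpoint:
round 1:
  A via A→a S c: +{a}
  A via A→c a: +{c}
  B via B→A A: +{a,c}
  B via B→b: +{b}
  S via S→a: +{a}
  FIRST(S)={a}  FIRST(A)={a,c}  FIRST(B)={a,b,c}
round 2: (no change)
  FIRST(S)={a}  FIRST(A)={a,c}  FIRST(B)={a,b,c}

FOLLOW iteration:
initialize: $ ∈ FOLLOW(S)
round 1:
  A→a S c: FOLLOW(S) ⊇ FIRST(c) = {c}; new: +{c}
  B→A A: FOLLOW(A) ⊇ FIRST(A) = {a,c}; new: +{a,c}
  S→S b c: FOLLOW(S) ⊇ FIRST(b) = {b}; new: +{b}
  S→a B: FOLLOW(B) ⊇ FOLLOW(S) ⊇ {$,b,c}; new: +{$,b,c}
  FOLLOW(S)={$,b,c}  FOLLOW(A)={a,c}  FOLLOW(B)={$,b,c}
round 2:
  B→A A: FOLLOW(A) ⊇ FOLLOW(B) ⊇ {$,b,c}; new: +{$,b}
  FOLLOW(S)={$,b,c}  FOLLOW(A)={$,a,b,c}  FOLLOW(B)={$,b,c}
round 3: — fixpoint
  FOLLOW(S)={$,b,c}  FOLLOW(A)={$,a,b,c}  FOLLOW(B)={$,b,c}

FOLLOW(S) = ["$", "b", "c"]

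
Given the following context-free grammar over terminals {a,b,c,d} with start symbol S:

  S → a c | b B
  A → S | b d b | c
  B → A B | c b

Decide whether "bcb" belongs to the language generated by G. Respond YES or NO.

Convert to CNF:
  S -> T0 T1 | T2 B
  A -> T0 T1 | T2 B | T2 X4 | c
  B -> A B | T1 T2
  T0 -> a
  T1 -> c
  T2 -> b
  T3 -> d
  X4 -> T3 T2

CYK table (by increasing span):
  T[0,0] 'b' = {T2}  orig:{}
  T[1,1] 'c' = {A,T1}  orig:{A}
  T[2,2] 'b' = {T2}  orig:{}
  T[0,1] 'bc' = ∅
  T[1,2] 'cb' = {B}
  T[0,2] 'bcb' = {A,S}

S ∈ T[0,2] ⇒ YES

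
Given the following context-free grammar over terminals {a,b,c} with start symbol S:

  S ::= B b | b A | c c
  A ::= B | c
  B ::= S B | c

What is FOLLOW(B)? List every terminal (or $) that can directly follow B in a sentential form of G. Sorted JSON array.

FIRST iteration:
pass 1:
  A via A→c: +{c}
  B via B→c: +{c}
  S via S→B b: +{c}
  S via S→b A: +{b}
  S: {b,c}  A: {c}  B: {c}
pass 2:
  B via B→S B: +{b}
  S: {b,c}  A: {c}  B: {b,c}
pass 3:
  A via A→B: +{b}
  S: {b,c}  A: {b,c}  B: {b,c}
pass 4: (no change)
  S: {b,c}  A: {b,c}  B: {b,c}

Compute FOLLOW by fixpoint:
FOLLOW(S) := {$}
round 1:
  B→S B: FOLLOW(S) ⊇ FIRST(B) = {b,c}; new: +{b,c}
  S→B b: FOLLOW(B) ⊇ FIRST(b) = {b}; new: +{b}
  S→b A: FOLLOW(A) ⊇ FOLLOW(S) ⊇ {$,b,c}; new: +{$,b,c}
  FOLLOW(S)={$,b,c}  FOLLOW(A)={$,b,c}  FOLLOW(B)={b}
round 2:
  A→B: FOLLOW(B) ⊇ FOLLOW(A) ⊇ {$,b,c}; new: +{$,c}
  FOLLOW(S)={$,b,c}  FOLLOW(A)={$,b,c}  FOLLOW(B)={$,b,c}
round 3: done
  FOLLOW(S)={$,b,c}  FOLLOW(A)={$,b,c}  FOLLOW(B)={$,b,c}

FOLLOW(B) = ["$", "b", "c"]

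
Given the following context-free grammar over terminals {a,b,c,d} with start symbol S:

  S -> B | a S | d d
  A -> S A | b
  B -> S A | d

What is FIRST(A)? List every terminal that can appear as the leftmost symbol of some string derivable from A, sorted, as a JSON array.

FIRST sets, iterate to fixpoint:
[1]
  A via A→b: +{b}
  B via B→d: +{d}
  S via S→B: +{d}
  S via S→a S: +{a}
  FIRST[S]={a,d}  FIRST[A]={b}  FIRST[B]={d}
[2]
  A via A→S A: +{a,d}
  B via B→S A: +{a}
  FIRST[S]={a,d}  FIRST[A]={a,b,d}  FIRST[B]={a,d}
[3] done
  FIRST[S]={a,d}  FIRST[A]={a,b,d}  FIRST[B]={a,d}

FIRST(A) = ["a", "b", "d"]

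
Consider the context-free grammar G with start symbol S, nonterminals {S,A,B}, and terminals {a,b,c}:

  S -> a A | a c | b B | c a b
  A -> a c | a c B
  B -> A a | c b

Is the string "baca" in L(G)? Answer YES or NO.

CNF form of G:
  S -> T0 A | T0 T1 | T1 X4 | T2 B
  A -> T0 T1 | T0 X3
  B -> A T0 | T1 T2
  T0 -> a
  T1 -> c
  T2 -> b
  X3 -> T1 B
  X4 -> T0 T2

Fill CYK table bottom-up:
  T[0,0] 'b' = {T2}  orig:{}
  T[1,1] 'a' = {T0}  orig:{}
  T[2,2] 'c' = {T1}  orig:{}
  T[3,3] 'a' = {T0}  orig:{}
  T[0,1] 'ba' = ∅
  T[1,2] 'ac' = {A,S}
  T[2,3] 'ca' = ∅
  T[0,2] 'bac' = ∅
  T[1,3] 'aca' = {B}
  T[0,3] 'baca' = {S}

S ∈ T[0,3] ⇒ YES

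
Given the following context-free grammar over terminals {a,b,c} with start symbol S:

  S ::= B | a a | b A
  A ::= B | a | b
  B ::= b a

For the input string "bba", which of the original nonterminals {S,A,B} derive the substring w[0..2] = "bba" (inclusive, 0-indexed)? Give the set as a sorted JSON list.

CNF form of G:
  S -> T0 A | T0 T1 | T1 T1
  A -> T0 T1 | a | b
  B -> T0 T1
  T0 -> b
  T1 -> a

CYK fill, restricted to cells inside w[0..2]:
  [0..0]={A,T0}  "b"  orig:{A}
  [1..1]={A,T0}  "b"  orig:{A}
  [2..2]={A,T1}  "a"  orig:{A}
  [0..1]={S}  "bb"
  [1..2]={A,B,S}  "ba"
  [0..2]={S}  "bba"

Original NTs in T[0,2] deriving "bba": ["S"]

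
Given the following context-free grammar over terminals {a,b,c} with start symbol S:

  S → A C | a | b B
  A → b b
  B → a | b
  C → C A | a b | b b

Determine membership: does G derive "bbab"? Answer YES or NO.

Convert to CNF:
  S -> A C | T0 B | a
  A -> T0 T0
  B -> a | b
  C -> C A | T0 T0 | T1 T0
  T0 -> b
  T1 -> a

Fill CYK table bottom-up:
  cell(0,0) b: {B,T0}  orig:{B}
  cell(1,1) b: {B,T0}  orig:{B}
  cell(2,2) a: {B,S,T1}  orig:{B,S}
  cell(3,3) b: {B,T0}  orig:{B}
  cell(0,1) bb: {A,C,S}
  cell(1,2) ba: {S}
  cell(2,3) ab: {C}
  cell(0,2) bba: ∅
  cell(1,3) bab: ∅
  cell(0,3) bbab: {S}

S ∈ T[0,3] ⇒ YES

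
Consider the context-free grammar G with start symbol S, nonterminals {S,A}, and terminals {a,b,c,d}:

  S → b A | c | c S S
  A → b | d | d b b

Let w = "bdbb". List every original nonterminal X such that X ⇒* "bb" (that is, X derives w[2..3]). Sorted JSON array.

CNF form of G:
  S -> T1 A | T2 X4 | c
  A -> T0 X3 | b | d
  T0 -> d
  T1 -> b
  T2 -> c
  X3 -> T1 T1
  X4 -> S S

Fill CYK table bottom-up, restricted to cells inside w[2..3]:
  cell(2,2) b: {A,T1}  orig:{A}
  cell(3,3) b: {A,T1}  orig:{A}
  cell(2,3) bb: {S,X3}  orig:{S}

Original NTs in T[2,3] deriving "bb": ["S"]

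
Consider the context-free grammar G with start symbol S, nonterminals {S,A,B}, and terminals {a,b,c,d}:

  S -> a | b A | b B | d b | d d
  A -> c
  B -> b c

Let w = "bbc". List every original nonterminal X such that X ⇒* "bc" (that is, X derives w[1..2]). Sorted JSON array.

Convert to CNF:
  S -> T0 A | T0 B | T2 T0 | T2 T2 | a
  A -> c
  B -> T0 T1
  T0 -> b
  T1 -> c
  T2 -> d

CYK table (by increasing span), restricted to cells inside w[1..2]:
  T[1,1] 'b' = {T0}  orig:{}
  T[2,2] 'c' = {A,T1}  orig:{A}
  T[1,2] 'bc' = {B,S}

Original NTs in T[1,2] deriving "bc": ["B", "S"]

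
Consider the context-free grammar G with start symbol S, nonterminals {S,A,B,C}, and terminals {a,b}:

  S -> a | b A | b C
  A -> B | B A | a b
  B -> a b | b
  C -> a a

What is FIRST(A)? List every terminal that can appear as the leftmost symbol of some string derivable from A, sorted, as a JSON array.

FIRST iteration:
iter 1:
  A via A→a b: +{a}
  B via B→a b: +{a}
  B via B→b: +{b}
  C via C→a a: +{a}
  S via S→a: +{a}
  S via S→b A: +{b}
  FIRST[S]={a,b}  FIRST[A]={a}  FIRST[B]={a,b}  FIRST[C]={a}
iter 2:
  A via A→B: +{b}
  FIRST[S]={a,b}  FIRST[A]={a,b}  FIRST[B]={a,b}  FIRST[C]={a}
iter 3: (no change)
  FIRST[S]={a,b}  FIRST[A]={a,b}  FIRST[B]={a,b}  FIRST[C]={a}

FIRST(A) = ["a", "b"]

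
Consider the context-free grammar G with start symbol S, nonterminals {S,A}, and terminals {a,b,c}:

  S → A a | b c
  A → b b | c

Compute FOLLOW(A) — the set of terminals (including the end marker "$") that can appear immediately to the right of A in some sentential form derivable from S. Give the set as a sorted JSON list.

FIRST sets, iterate to fixpoint:
[1]
  A via A→b b: +{b}
  A via A→c: +{c}
  S via S→A a: +{b,c}
  S: {b,c}  A: {b,c}
[2] (no change)
  S: {b,c}  A: {b,c}

FOLLOW sets:
FOLLOW(S) := {$}
iter 1:
  S→A a: FOLLOW(A) ⊇ FIRST(a) = {a}; new: +{a}
  FOLLOW(S)={$}  FOLLOW(A)={a}
iter 2: (stable)
  FOLLOW(S)={$}  FOLLOW(A)={a}

FOLLOW(A) = ["a"]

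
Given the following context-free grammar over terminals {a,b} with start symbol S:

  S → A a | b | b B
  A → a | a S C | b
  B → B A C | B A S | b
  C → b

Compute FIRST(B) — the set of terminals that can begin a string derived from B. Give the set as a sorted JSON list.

FIRST iteration:
pass 1:
  A via A→a: +{a}
  A via A→b: +{b}
  B via B→b: +{b}
  C via C→b: +{b}
  S via S→A a: +{a,b}
  FIRST[S]={a,b}  FIRST[A]={a,b}  FIRST[B]={b}  FIRST[C]={b}
pass 2: done
  FIRST[S]={a,b}  FIRST[A]={a,b}  FIRST[B]={b}  FIRST[C]={b}

FIRST(B) = ["b"]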